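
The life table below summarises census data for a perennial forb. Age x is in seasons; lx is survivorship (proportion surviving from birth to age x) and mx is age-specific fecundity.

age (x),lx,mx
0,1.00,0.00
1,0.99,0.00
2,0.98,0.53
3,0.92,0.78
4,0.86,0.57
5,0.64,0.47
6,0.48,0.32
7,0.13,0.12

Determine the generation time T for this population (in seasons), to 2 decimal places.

3.50

lx·mx: 0, 0, 0.5194, 0.7176, 0.4902, 0.3008, 0.1536, 0.0156 → R0 = 2.1972
x·lx·mx: 0, 0, 1.0388, 2.1528, 1.9608, 1.504, 0.9216, 0.1092 → Σ = 7.6872
T = 7.6872 / 2.1972 = 3.498635… → 3.50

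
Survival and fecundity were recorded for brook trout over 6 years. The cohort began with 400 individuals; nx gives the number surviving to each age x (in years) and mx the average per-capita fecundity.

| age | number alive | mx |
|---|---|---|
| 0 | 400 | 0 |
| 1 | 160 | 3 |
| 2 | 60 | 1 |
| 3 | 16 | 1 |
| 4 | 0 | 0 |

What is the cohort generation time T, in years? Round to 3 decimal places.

lx = nx/n0 = nx/400: 1, 0.4, 0.15, 0.04, 0
lx·mx: 0, 1.2, 0.15, 0.04, 0 → R0 = 1.39
x·lx·mx: 0, 1.2, 0.3, 0.12, 0 → Σ = 1.62
T = 1.62 / 1.39 = 1.165468… → 1.165

1.165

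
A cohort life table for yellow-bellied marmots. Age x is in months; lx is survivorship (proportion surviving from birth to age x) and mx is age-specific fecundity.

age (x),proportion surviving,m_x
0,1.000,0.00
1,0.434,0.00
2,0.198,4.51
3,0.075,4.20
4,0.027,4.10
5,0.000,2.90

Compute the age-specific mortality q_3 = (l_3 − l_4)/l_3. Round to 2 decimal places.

q_3 = (l_3 − l_4) / l_3 = (0.075 − 0.027) / 0.075
     = 0.048 / 0.075 = 0.64 → 0.64

0.64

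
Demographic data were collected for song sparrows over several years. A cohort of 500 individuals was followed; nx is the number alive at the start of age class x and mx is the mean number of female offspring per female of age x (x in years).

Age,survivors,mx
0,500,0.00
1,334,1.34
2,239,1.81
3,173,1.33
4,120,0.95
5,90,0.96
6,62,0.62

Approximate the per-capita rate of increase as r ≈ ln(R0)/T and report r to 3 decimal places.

lx = nx/n0 = nx/500: 1, 0.668, 0.478, 0.346, 0.24, 0.18, 0.124
R0 = Σ lx·mx = 0 + 0.89512 + 0.86518 + 0.46018 + 0.228 + 0.1728 + 0.07688 = 2.69816
Σ x·lx·mx = 6.2433; T = 6.2433/2.69816 = 2.31391…
r ≈ ln(R0)/T = ln(2.69816)/2.31391… = 0.42896… → 0.429

0.429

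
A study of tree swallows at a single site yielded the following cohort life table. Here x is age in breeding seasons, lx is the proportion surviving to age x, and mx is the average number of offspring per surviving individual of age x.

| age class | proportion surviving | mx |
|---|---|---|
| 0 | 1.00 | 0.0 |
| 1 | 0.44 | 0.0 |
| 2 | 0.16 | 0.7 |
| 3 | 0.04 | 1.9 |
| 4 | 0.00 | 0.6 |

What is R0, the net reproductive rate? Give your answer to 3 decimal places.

lx·mx by age: 0, 0, 0.112, 0.076, 0
R0 = Σ lx·mx = 0.188 → 0.188

0.188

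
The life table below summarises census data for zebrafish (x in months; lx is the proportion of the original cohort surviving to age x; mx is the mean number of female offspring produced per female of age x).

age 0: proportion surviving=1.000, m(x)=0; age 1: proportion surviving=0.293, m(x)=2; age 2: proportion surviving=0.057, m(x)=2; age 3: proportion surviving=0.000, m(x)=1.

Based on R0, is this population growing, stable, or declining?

R0 = Σ lx·mx = 0 + 0.586 + 0.114 + 0 = 0.7
R0 < 1, so the population is declining.

declining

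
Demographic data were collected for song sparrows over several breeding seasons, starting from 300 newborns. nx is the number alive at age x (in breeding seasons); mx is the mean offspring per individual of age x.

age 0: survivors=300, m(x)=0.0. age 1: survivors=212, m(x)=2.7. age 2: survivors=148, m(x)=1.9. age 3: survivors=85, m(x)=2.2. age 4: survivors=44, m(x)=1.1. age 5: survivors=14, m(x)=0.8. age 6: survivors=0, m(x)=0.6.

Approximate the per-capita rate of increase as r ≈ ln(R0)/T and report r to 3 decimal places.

lx = nx/n0 = nx/300: 1, 0.70667…, 0.49333…, 0.28333…, 0.14667…, 0.04667…, 0
R0 = Σ lx·mx = 0 + 1.908… + 0.93733… + 0.62333… + 0.16133… + 0.03733… + 0 = 3.667333…
Σ x·lx·mx = 6.484667…; T = 6.484667…/3.667333… = 1.76822…
r ≈ ln(R0)/T = ln(3.667333…)/1.76822… = 0.7349… → 0.735

0.735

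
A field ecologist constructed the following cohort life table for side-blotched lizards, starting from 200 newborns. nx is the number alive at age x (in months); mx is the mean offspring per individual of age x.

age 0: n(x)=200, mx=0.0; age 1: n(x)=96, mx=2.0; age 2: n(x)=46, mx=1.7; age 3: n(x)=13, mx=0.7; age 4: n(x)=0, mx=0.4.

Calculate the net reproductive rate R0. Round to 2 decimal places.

1.40

lx = nx/n0 = nx/200: 1, 0.48, 0.23, 0.065, 0
lx·mx by age: 0, 0.96, 0.391, 0.0455, 0
R0 = Σ lx·mx = 1.3965 → 1.40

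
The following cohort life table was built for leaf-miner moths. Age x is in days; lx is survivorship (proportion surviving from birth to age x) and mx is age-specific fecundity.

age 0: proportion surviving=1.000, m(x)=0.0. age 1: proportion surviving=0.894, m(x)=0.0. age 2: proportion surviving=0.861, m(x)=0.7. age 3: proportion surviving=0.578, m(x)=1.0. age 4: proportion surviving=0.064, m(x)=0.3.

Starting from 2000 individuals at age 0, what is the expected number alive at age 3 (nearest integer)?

1156

Expected survivors = N0 · l_3 = 2000 × 0.578 = 1156 → 1156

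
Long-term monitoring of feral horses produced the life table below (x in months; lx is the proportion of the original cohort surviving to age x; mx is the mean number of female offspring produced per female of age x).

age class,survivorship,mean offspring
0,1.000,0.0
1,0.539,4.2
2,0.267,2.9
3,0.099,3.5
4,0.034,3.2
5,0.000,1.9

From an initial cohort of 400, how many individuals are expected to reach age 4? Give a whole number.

14

Expected survivors = N0 · l_4 = 400 × 0.034 = 13.6 → 14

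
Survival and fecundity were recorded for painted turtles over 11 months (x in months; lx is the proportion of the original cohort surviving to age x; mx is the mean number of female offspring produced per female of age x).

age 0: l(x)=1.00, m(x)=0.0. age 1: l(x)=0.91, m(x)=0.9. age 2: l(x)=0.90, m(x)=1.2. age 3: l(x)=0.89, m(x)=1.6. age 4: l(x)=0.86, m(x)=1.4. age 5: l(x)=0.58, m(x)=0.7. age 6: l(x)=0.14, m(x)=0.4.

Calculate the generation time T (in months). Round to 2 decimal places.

lx·mx: 0, 0.819, 1.08, 1.424, 1.204, 0.406, 0.056 → R0 = 4.989
x·lx·mx: 0, 0.819, 2.16, 4.272, 4.816, 2.03, 0.336 → Σ = 14.433
T = 14.433 / 4.989 = 2.892965… → 2.89

2.89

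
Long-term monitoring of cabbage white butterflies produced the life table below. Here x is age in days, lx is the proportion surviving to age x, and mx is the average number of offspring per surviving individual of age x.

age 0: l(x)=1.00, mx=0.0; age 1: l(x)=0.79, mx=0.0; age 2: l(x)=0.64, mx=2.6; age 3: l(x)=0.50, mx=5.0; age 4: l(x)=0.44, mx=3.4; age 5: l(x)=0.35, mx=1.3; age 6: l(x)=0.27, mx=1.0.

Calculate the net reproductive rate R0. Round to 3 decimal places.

6.385

lx·mx by age: 0, 0, 1.664, 2.5, 1.496, 0.455, 0.27
R0 = Σ lx·mx = 6.385 → 6.385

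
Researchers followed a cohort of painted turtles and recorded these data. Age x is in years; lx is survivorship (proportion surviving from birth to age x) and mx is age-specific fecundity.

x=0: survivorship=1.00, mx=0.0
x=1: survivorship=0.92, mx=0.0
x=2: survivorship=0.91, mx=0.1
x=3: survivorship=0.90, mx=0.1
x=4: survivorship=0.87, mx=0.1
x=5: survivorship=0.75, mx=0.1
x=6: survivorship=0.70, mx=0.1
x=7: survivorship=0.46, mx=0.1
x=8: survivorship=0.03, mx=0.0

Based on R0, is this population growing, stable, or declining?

declining

R0 = Σ lx·mx = 0 + 0 + 0.091 + 0.09 + 0.087 + 0.075 + 0.07 + 0.046 + 0 = 0.459
R0 < 1, so the population is declining.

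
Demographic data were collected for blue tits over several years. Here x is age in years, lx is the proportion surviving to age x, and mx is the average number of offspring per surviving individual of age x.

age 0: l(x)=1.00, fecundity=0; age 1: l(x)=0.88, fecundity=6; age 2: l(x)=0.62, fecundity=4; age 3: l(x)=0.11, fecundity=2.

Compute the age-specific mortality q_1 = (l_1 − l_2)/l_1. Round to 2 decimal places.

0.30

q_1 = (l_1 − l_2) / l_1 = (0.88 − 0.62) / 0.88
     = 0.26 / 0.88 = 0.295455… → 0.30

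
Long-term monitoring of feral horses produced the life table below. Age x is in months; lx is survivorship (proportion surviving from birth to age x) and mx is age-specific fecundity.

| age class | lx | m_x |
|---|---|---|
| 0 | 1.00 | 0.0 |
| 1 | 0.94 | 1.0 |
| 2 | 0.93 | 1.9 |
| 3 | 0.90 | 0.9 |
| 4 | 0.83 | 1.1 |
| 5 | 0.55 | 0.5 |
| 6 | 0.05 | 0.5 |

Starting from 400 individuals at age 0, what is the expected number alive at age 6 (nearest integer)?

20

Expected survivors = N0 · l_6 = 400 × 0.05 = 20 → 20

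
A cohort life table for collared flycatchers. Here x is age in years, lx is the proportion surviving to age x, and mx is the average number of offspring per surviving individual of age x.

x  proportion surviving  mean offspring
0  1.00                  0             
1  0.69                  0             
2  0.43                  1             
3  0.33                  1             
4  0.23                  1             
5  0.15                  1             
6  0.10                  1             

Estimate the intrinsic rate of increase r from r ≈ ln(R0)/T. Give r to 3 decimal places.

0.065

R0 = Σ lx·mx = 0 + 0 + 0.43 + 0.33 + 0.23 + 0.15 + 0.1 = 1.24
Σ x·lx·mx = 4.12; T = 4.12/1.24 = 3.32258…
r ≈ ln(R0)/T = ln(1.24)/3.32258… = 0.06474… → 0.065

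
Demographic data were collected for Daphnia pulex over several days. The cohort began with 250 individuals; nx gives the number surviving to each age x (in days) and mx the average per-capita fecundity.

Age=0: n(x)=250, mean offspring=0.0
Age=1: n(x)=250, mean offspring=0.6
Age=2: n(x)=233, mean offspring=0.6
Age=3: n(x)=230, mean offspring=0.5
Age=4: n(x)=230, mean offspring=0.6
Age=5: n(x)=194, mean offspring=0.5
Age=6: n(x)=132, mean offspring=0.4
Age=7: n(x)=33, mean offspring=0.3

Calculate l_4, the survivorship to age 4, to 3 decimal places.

0.920

l_4 = n_4/n_0 = 230/250 = 0.92 → 0.920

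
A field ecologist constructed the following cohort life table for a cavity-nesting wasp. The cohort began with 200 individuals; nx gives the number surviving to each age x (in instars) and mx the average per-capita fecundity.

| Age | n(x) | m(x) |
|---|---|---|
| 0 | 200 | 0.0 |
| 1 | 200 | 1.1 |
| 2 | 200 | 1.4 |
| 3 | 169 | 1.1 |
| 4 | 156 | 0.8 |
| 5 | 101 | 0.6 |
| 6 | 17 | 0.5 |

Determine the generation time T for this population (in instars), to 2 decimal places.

2.49

lx = nx/n0 = nx/200: 1, 1, 1, 0.845, 0.78, 0.505, 0.085
lx·mx: 0, 1.1, 1.4, 0.9295, 0.624, 0.303, 0.0425 → R0 = 4.399
x·lx·mx: 0, 1.1, 2.8, 2.7885, 2.496, 1.515, 0.255 → Σ = 10.9545
T = 10.9545 / 4.399 = 2.490225… → 2.49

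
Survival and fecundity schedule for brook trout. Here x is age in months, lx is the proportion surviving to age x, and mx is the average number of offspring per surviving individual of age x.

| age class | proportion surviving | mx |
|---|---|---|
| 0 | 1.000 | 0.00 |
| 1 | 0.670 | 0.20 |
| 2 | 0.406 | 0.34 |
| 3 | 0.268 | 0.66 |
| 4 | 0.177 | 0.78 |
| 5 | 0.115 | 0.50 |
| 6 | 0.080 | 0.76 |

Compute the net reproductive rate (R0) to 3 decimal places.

lx·mx by age: 0, 0.134, 0.13804, 0.17688, 0.13806, 0.0575, 0.0608
R0 = Σ lx·mx = 0.70528 → 0.705

0.705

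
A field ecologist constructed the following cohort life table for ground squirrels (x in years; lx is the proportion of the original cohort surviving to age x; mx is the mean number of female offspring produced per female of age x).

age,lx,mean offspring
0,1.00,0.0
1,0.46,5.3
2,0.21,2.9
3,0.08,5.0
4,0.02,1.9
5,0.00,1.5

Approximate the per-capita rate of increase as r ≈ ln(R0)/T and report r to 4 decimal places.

R0 = Σ lx·mx = 0 + 2.438 + 0.609 + 0.4 + 0.038 + 0 = 3.485
Σ x·lx·mx = 5.008; T = 5.008/3.485 = 1.43702…
r ≈ ln(R0)/T = ln(3.485)/1.43702… = 0.868792… → 0.8688

0.8688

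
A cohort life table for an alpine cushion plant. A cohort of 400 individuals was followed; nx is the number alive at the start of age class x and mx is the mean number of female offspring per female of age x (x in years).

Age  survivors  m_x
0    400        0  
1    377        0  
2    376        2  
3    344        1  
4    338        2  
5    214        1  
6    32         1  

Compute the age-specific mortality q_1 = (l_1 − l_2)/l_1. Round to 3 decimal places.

lx = nx/n0 = nx/400: 1, 0.9425, 0.94, 0.86, 0.845, 0.535, 0.08
q_1 = (l_1 − l_2) / l_1 = (0.9425 − 0.94) / 0.9425
     = 0.0025 / 0.9425 = 0.002653… → 0.003

0.003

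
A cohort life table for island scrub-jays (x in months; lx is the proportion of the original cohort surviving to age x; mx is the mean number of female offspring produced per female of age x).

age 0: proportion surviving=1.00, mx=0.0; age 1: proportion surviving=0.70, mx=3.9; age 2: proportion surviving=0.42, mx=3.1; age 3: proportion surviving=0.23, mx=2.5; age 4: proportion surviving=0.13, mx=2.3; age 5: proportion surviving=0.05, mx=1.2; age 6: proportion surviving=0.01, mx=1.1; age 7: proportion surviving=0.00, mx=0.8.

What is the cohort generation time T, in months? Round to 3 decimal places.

lx·mx: 0, 2.73, 1.302, 0.575, 0.299, 0.06, 0.011, 0 → R0 = 4.977
x·lx·mx: 0, 2.73, 2.604, 1.725, 1.196, 0.3, 0.066, 0 → Σ = 8.621
T = 8.621 / 4.977 = 1.732168… → 1.732

1.732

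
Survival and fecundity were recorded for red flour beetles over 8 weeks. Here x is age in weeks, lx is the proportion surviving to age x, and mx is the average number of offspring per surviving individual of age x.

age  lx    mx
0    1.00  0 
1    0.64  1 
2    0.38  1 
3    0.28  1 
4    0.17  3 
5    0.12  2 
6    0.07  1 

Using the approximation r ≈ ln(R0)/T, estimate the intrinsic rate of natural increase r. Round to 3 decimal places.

R0 = Σ lx·mx = 0 + 0.64 + 0.38 + 0.28 + 0.51 + 0.24 + 0.07 = 2.12
Σ x·lx·mx = 5.9; T = 5.9/2.12 = 2.78302…
r ≈ ln(R0)/T = ln(2.12)/2.78302… = 0.27… → 0.270

0.270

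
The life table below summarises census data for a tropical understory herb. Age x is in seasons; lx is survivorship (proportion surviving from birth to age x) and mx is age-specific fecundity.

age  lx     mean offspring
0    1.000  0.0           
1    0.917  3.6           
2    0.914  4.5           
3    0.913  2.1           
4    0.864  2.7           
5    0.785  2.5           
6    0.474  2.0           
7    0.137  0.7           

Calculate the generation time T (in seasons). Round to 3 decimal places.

lx·mx: 0, 3.3012, 4.113, 1.9173, 2.3328, 1.9625, 0.948, 0.0959 → R0 = 14.6707
x·lx·mx: 0, 3.3012, 8.226, 5.7519, 9.3312, 9.8125, 5.688, 0.6713 → Σ = 42.7821
T = 42.7821 / 14.6707 = 2.916159… → 2.916

2.916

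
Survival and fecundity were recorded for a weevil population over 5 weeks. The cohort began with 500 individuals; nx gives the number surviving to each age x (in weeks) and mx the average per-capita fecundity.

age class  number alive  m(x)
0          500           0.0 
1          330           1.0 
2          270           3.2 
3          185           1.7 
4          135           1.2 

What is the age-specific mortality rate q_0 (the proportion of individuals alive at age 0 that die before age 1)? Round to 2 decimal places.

0.34

lx = nx/n0 = nx/500: 1, 0.66, 0.54, 0.37, 0.27
q_0 = (l_0 − l_1) / l_0 = (1 − 0.66) / 1
     = 0.34 / 1 = 0.34 → 0.34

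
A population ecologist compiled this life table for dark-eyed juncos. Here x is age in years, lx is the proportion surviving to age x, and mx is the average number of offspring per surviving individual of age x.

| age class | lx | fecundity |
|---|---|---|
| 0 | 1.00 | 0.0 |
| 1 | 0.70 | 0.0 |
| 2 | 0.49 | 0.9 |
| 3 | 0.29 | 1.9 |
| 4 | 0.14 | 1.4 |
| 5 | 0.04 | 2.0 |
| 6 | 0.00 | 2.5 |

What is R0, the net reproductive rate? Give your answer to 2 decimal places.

lx·mx by age: 0, 0, 0.441, 0.551, 0.196, 0.08, 0
R0 = Σ lx·mx = 1.268 → 1.27

1.27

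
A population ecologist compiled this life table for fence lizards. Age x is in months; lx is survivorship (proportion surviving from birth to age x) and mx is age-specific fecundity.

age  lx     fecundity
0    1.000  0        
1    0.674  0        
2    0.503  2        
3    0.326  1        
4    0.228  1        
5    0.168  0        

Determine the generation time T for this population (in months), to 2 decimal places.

2.50

lx·mx: 0, 0, 1.006, 0.326, 0.228, 0 → R0 = 1.56
x·lx·mx: 0, 0, 2.012, 0.978, 0.912, 0 → Σ = 3.902
T = 3.902 / 1.56 = 2.501282… → 2.50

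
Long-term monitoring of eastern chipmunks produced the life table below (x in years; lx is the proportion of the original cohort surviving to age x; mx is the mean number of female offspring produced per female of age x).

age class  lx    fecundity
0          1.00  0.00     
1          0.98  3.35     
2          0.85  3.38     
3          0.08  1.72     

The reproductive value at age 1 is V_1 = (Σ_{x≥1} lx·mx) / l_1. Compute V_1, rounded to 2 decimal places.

lx·mx for x ≥ 1: 3.283, 2.873, 0.1376 → sum = 6.2936
V_1 = 6.2936 / l_1 = 6.2936 / 0.98 = 6.422041… → 6.42

6.42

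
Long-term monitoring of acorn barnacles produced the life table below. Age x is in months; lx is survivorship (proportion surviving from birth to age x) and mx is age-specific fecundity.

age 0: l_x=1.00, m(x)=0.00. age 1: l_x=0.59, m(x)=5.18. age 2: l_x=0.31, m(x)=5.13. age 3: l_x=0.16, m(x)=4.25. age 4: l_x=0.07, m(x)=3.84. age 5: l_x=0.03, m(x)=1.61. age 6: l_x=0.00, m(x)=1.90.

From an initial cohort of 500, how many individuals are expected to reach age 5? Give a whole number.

15

Expected survivors = N0 · l_5 = 500 × 0.03 = 15 → 15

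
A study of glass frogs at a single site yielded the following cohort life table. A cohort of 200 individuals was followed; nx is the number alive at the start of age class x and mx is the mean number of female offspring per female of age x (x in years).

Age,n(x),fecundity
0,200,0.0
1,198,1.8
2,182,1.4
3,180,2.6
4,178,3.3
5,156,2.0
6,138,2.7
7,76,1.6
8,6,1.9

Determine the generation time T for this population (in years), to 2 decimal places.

3.77

lx = nx/n0 = nx/200: 1, 0.99, 0.91, 0.9, 0.89, 0.78, 0.69, 0.38, 0.03
lx·mx: 0, 1.782, 1.274, 2.34, 2.937, 1.56, 1.863, 0.608, 0.057 → R0 = 12.421
x·lx·mx: 0, 1.782, 2.548, 7.02, 11.748, 7.8, 11.178, 4.256, 0.456 → Σ = 46.788
T = 46.788 / 12.421 = 3.766846… → 3.77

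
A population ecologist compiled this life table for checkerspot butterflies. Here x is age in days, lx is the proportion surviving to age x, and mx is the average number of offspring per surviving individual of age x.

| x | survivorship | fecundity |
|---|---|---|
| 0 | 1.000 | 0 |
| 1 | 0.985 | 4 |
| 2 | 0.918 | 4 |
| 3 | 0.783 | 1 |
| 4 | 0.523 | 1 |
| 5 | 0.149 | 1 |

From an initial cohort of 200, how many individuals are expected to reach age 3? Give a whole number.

157

Expected survivors = N0 · l_3 = 200 × 0.783 = 156.6 → 157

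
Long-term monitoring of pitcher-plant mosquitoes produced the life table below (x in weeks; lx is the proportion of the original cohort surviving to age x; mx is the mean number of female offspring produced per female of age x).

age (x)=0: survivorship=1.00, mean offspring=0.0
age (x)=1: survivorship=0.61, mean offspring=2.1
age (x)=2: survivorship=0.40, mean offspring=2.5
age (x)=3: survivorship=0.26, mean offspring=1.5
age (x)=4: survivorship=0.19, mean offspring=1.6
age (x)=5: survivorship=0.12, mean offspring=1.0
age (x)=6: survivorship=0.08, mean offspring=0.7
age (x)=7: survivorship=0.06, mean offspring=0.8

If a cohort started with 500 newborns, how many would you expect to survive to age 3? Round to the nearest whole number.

130

Expected survivors = N0 · l_3 = 500 × 0.26 = 130 → 130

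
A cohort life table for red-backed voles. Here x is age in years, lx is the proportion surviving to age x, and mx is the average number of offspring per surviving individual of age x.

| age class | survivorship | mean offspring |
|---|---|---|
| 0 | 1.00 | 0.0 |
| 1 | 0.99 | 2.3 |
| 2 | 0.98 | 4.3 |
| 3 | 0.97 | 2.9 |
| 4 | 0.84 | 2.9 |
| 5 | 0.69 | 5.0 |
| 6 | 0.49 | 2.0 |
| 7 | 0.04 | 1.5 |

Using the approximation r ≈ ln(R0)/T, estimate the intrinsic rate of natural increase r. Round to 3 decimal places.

R0 = Σ lx·mx = 0 + 2.277 + 4.214 + 2.813 + 2.436 + 3.45 + 0.98 + 0.06 = 16.23
Σ x·lx·mx = 52.438; T = 52.438/16.23 = 3.23093…
r ≈ ln(R0)/T = ln(16.23)/3.23093… = 0.86256… → 0.863

0.863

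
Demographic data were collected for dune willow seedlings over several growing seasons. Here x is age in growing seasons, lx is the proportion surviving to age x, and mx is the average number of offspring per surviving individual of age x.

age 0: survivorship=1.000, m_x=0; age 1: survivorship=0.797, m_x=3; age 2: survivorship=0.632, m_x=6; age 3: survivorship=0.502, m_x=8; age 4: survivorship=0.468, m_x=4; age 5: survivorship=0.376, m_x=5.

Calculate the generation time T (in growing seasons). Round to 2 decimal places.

2.79

lx·mx: 0, 2.391, 3.792, 4.016, 1.872, 1.88 → R0 = 13.951
x·lx·mx: 0, 2.391, 7.584, 12.048, 7.488, 9.4 → Σ = 38.911
T = 38.911 / 13.951 = 2.789119… → 2.79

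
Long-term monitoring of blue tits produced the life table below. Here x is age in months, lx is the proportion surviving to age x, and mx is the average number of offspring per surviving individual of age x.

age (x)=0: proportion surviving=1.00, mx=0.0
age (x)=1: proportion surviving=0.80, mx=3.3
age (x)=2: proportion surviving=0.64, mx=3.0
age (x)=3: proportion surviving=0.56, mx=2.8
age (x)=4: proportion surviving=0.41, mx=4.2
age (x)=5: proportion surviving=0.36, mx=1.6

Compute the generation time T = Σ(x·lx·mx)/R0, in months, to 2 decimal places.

lx·mx: 0, 2.64, 1.92, 1.568, 1.722, 0.576 → R0 = 8.426
x·lx·mx: 0, 2.64, 3.84, 4.704, 6.888, 2.88 → Σ = 20.952
T = 20.952 / 8.426 = 2.486589… → 2.49

2.49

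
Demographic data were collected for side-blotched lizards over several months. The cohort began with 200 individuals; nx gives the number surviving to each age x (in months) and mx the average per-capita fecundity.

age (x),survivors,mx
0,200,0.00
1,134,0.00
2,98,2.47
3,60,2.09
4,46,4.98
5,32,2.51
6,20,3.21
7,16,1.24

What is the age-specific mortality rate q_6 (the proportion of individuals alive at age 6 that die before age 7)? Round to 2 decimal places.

0.20

lx = nx/n0 = nx/200: 1, 0.67, 0.49, 0.3, 0.23, 0.16, 0.1, 0.08
q_6 = (l_6 − l_7) / l_6 = (0.1 − 0.08) / 0.1
     = 0.02 / 0.1 = 0.2 → 0.20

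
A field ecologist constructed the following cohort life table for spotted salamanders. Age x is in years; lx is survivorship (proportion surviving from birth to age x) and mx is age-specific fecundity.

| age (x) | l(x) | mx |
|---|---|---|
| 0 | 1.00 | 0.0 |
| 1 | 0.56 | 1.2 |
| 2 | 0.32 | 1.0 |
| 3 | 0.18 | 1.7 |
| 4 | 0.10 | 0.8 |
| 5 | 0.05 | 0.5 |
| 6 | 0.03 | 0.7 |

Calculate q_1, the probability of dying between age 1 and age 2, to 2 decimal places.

0.43

q_1 = (l_1 − l_2) / l_1 = (0.56 − 0.32) / 0.56
     = 0.24 / 0.56 = 0.428571… → 0.43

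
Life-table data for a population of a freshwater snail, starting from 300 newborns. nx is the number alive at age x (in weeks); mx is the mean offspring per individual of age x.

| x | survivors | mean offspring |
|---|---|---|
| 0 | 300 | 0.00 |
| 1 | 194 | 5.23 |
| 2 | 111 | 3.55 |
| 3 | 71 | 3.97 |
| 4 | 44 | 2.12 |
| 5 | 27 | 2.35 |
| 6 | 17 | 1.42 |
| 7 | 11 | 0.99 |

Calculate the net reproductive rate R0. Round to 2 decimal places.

6.27

lx = nx/n0 = nx/300: 1, 0.64667…, 0.37, 0.23667…, 0.14667…, 0.09, 0.05667…, 0.03667…
lx·mx by age: 0, 3.382067…, 1.3135, 0.939567…, 0.310933…, 0.2115, 0.080467…, 0.0363…
R0 = Σ lx·mx = 6.274333… → 6.27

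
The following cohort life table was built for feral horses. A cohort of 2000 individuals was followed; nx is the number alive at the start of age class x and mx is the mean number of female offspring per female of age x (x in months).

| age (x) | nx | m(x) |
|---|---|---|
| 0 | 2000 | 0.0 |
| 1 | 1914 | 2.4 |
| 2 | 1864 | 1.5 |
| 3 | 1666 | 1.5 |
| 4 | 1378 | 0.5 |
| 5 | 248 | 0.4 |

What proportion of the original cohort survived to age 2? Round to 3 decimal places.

0.932

l_2 = n_2/n_0 = 1864/2000 = 0.932 → 0.932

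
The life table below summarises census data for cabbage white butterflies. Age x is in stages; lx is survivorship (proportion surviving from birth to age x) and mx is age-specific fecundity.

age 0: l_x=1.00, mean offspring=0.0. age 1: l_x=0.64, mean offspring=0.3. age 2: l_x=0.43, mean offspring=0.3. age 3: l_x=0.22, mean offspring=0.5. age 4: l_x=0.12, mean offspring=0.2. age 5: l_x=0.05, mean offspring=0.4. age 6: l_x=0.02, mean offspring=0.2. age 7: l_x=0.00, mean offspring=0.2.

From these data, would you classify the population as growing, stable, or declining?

R0 = Σ lx·mx = 0 + 0.192 + 0.129 + 0.11 + 0.024 + 0.02 + 0.004 + 0 = 0.479
R0 < 1, so the population is declining.

declining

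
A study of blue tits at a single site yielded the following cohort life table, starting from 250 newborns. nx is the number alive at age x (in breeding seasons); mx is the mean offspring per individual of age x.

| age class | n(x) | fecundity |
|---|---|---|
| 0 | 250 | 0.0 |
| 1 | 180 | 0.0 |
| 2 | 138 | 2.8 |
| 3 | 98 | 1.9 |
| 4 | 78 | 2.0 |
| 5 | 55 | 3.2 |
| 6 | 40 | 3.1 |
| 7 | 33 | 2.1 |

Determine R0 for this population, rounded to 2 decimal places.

lx = nx/n0 = nx/250: 1, 0.72, 0.552, 0.392, 0.312, 0.22, 0.16, 0.132
lx·mx by age: 0, 0, 1.5456, 0.7448, 0.624, 0.704, 0.496, 0.2772
R0 = Σ lx·mx = 4.3916 → 4.39

4.39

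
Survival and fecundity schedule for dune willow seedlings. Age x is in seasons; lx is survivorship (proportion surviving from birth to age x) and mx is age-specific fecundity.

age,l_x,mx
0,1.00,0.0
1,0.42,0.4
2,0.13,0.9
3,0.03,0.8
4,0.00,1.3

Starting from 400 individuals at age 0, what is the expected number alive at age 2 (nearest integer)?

Expected survivors = N0 · l_2 = 400 × 0.13 = 52 → 52

52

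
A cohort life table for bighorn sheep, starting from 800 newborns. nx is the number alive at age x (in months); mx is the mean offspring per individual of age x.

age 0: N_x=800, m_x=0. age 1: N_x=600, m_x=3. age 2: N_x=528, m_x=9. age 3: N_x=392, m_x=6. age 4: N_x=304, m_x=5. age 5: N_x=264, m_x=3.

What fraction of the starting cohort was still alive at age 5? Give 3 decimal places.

l_5 = n_5/n_0 = 264/800 = 0.33 → 0.330

0.330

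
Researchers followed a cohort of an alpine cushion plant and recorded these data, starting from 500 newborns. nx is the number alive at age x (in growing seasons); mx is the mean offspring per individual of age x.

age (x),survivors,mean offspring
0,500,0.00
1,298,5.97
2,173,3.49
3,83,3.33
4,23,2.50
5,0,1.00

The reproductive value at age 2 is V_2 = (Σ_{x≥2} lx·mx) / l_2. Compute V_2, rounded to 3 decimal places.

5.420

lx = nx/n0 = nx/500: 1, 0.596, 0.346, 0.166, 0.046, 0
lx·mx for x ≥ 2: 1.20754, 0.55278, 0.115, 0 → sum = 1.87532
V_2 = 1.87532 / l_2 = 1.87532 / 0.346 = 5.42 → 5.420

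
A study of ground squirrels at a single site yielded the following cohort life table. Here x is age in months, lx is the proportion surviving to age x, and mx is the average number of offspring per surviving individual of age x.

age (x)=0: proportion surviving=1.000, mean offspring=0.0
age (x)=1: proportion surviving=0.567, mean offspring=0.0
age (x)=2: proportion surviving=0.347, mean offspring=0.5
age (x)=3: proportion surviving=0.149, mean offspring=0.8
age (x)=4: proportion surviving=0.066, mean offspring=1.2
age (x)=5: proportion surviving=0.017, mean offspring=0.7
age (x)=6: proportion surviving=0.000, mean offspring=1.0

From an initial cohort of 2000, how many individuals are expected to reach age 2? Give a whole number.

Expected survivors = N0 · l_2 = 2000 × 0.347 = 694 → 694

694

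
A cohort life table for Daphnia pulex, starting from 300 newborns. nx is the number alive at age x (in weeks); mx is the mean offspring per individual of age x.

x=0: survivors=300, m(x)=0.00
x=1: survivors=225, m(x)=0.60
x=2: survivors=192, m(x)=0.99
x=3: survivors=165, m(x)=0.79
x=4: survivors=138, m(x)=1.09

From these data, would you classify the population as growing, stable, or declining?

growing

lx = nx/n0 = nx/300: 1, 0.75, 0.64, 0.55, 0.46
R0 = Σ lx·mx = 0 + 0.45 + 0.6336 + 0.4345 + 0.5014 = 2.0195
R0 > 1, so the population is growing.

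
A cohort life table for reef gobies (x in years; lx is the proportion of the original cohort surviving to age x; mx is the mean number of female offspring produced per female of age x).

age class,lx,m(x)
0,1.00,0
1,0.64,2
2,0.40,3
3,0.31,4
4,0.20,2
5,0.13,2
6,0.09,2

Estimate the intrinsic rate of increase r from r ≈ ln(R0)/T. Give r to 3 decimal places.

R0 = Σ lx·mx = 0 + 1.28 + 1.2 + 1.24 + 0.4 + 0.26 + 0.18 = 4.56
Σ x·lx·mx = 11.38; T = 11.38/4.56 = 2.49561…
r ≈ ln(R0)/T = ln(4.56)/2.49561… = 0.608… → 0.608

0.608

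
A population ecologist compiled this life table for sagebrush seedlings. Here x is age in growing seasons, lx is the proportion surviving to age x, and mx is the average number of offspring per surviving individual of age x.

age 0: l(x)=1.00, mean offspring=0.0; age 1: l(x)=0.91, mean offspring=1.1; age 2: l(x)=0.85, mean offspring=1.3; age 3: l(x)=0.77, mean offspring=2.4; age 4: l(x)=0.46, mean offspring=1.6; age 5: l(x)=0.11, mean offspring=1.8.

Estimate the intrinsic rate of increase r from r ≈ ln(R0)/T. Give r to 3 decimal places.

0.611

R0 = Σ lx·mx = 0 + 1.001 + 1.105 + 1.848 + 0.736 + 0.198 = 4.888
Σ x·lx·mx = 12.689; T = 12.689/4.888 = 2.59595…
r ≈ ln(R0)/T = ln(4.888)/2.59595… = 0.61125… → 0.611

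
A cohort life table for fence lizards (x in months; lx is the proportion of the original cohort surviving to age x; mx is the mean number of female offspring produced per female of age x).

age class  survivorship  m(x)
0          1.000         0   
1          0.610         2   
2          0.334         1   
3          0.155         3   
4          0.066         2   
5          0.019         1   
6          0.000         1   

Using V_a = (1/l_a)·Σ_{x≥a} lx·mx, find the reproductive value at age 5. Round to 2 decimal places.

lx·mx for x ≥ 5: 0.019, 0 → sum = 0.019
V_5 = 0.019 / l_5 = 0.019 / 0.019 = 1 → 1.00

1.00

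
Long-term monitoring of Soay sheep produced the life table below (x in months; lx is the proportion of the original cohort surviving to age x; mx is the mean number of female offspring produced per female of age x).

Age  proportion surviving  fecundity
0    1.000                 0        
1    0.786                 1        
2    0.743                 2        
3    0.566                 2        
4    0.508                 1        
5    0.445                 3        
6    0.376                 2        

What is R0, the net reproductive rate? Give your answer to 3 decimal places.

lx·mx by age: 0, 0.786, 1.486, 1.132, 0.508, 1.335, 0.752
R0 = Σ lx·mx = 5.999 → 5.999

5.999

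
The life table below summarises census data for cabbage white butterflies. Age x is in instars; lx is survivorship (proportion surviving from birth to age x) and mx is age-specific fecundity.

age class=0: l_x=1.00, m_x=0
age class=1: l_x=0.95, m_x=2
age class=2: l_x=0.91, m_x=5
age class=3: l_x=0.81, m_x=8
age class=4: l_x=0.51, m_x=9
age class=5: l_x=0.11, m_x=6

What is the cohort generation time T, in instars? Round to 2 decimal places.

lx·mx: 0, 1.9, 4.55, 6.48, 4.59, 0.66 → R0 = 18.18
x·lx·mx: 0, 1.9, 9.1, 19.44, 18.36, 3.3 → Σ = 52.1
T = 52.1 / 18.18 = 2.865787… → 2.87

2.87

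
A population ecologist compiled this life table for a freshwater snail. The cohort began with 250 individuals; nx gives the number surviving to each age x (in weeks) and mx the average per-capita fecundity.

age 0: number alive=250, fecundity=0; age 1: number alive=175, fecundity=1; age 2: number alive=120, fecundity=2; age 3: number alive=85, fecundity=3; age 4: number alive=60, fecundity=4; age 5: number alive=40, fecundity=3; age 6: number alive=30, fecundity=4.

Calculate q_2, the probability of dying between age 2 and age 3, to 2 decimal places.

lx = nx/n0 = nx/250: 1, 0.7, 0.48, 0.34, 0.24, 0.16, 0.12
q_2 = (l_2 − l_3) / l_2 = (0.48 − 0.34) / 0.48
     = 0.14 / 0.48 = 0.291667… → 0.29

0.29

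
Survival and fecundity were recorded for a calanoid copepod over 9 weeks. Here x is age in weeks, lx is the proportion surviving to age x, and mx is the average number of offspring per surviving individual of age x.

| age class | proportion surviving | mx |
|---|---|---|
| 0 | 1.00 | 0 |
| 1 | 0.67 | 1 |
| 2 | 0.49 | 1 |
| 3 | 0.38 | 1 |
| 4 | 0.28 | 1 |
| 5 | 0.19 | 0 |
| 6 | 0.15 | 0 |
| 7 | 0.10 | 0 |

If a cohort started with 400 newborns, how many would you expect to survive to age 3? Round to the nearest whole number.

Expected survivors = N0 · l_3 = 400 × 0.38 = 152 → 152

152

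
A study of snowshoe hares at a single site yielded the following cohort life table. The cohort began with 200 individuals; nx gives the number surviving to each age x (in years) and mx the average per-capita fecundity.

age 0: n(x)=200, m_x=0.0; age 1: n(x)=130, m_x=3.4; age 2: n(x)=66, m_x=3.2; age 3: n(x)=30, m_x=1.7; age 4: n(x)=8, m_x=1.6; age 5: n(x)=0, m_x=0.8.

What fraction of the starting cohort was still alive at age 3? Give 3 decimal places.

l_3 = n_3/n_0 = 30/200 = 0.15 → 0.150

0.150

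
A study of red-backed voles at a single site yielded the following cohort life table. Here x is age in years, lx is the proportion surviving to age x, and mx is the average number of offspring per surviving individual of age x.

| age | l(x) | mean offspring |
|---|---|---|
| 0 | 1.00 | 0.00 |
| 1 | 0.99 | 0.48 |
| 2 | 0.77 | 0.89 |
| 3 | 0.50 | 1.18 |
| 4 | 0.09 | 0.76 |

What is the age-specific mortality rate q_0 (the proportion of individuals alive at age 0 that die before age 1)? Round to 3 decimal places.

q_0 = (l_0 − l_1) / l_0 = (1 − 0.99) / 1
     = 0.01 / 1 = 0.01 → 0.010

0.010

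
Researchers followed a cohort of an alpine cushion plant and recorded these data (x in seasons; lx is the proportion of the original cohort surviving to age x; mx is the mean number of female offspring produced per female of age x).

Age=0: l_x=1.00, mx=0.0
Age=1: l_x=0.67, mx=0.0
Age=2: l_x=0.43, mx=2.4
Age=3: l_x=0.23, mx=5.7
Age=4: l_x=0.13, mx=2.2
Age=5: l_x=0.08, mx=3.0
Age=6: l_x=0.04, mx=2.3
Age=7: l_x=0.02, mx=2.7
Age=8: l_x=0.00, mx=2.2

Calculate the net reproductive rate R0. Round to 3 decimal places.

lx·mx by age: 0, 0, 1.032, 1.311, 0.286, 0.24, 0.092, 0.054, 0
R0 = Σ lx·mx = 3.015 → 3.015

3.015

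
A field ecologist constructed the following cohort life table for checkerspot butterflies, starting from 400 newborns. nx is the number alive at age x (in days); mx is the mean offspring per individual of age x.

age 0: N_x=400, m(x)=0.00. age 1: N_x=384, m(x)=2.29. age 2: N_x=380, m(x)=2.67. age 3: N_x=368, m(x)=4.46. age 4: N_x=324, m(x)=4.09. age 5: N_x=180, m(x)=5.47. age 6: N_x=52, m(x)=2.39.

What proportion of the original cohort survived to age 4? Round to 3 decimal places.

0.810

l_4 = n_4/n_0 = 324/400 = 0.81 → 0.810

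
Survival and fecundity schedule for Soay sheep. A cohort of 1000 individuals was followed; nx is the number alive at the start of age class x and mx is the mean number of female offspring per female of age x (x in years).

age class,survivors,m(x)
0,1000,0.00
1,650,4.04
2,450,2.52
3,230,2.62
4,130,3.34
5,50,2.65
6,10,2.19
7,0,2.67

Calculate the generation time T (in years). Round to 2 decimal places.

lx = nx/n0 = nx/1000: 1, 0.65, 0.45, 0.23, 0.13, 0.05, 0.01, 0
lx·mx: 0, 2.626, 1.134, 0.6026, 0.4342, 0.1325, 0.0219, 0 → R0 = 4.9512
x·lx·mx: 0, 2.626, 2.268, 1.8078, 1.7368, 0.6625, 0.1314, 0 → Σ = 9.2325
T = 9.2325 / 4.9512 = 1.864699… → 1.86

1.86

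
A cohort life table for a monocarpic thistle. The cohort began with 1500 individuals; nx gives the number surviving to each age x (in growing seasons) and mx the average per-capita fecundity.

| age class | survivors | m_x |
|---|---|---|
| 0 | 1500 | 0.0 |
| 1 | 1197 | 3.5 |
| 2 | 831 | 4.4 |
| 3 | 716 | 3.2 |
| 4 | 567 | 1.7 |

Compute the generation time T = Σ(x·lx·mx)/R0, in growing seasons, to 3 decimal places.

2.003

lx = nx/n0 = nx/1500: 1, 0.798, 0.554, 0.47733…, 0.378
lx·mx: 0, 2.793, 2.4376, 1.527467…, 0.6426 → R0 = 7.400667…
x·lx·mx: 0, 2.793, 4.8752, 4.5824…, 2.5704 → Σ = 14.821…
T = 14.821… / 7.400667… = 2.002657… → 2.003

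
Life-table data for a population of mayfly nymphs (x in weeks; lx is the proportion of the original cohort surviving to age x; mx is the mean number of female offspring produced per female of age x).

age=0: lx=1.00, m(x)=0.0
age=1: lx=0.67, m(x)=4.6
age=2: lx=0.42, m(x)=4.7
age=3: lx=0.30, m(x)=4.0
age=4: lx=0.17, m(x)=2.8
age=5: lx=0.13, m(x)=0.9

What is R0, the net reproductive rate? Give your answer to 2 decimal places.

6.85

lx·mx by age: 0, 3.082, 1.974, 1.2, 0.476, 0.117
R0 = Σ lx·mx = 6.849 → 6.85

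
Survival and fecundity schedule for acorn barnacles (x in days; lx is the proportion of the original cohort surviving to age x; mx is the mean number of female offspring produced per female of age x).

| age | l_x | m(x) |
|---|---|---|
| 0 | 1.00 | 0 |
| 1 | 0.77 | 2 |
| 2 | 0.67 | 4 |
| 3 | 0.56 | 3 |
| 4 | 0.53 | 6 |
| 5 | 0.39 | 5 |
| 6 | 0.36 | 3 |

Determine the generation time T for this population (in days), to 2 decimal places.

lx·mx: 0, 1.54, 2.68, 1.68, 3.18, 1.95, 1.08 → R0 = 12.11
x·lx·mx: 0, 1.54, 5.36, 5.04, 12.72, 9.75, 6.48 → Σ = 40.89
T = 40.89 / 12.11 = 3.376548… → 3.38

3.38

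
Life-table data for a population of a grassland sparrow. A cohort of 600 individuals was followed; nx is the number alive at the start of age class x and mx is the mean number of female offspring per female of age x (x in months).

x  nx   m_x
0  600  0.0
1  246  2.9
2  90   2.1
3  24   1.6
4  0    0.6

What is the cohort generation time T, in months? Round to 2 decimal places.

lx = nx/n0 = nx/600: 1, 0.41, 0.15, 0.04, 0
lx·mx: 0, 1.189, 0.315, 0.064, 0 → R0 = 1.568
x·lx·mx: 0, 1.189, 0.63, 0.192, 0 → Σ = 2.011
T = 2.011 / 1.568 = 1.282526… → 1.28

1.28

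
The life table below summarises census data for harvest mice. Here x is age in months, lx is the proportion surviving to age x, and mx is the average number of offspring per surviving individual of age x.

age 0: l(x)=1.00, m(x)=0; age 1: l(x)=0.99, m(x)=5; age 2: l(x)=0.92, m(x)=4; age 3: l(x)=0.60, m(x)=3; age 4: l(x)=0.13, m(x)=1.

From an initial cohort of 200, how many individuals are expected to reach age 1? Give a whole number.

Expected survivors = N0 · l_1 = 200 × 0.99 = 198 → 198

198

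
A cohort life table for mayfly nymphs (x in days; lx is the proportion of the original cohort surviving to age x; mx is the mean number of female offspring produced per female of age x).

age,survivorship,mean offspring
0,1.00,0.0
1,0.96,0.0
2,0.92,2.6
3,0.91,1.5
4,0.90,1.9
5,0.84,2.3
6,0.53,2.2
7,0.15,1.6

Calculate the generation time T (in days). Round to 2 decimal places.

3.87

lx·mx: 0, 0, 2.392, 1.365, 1.71, 1.932, 1.166, 0.24 → R0 = 8.805
x·lx·mx: 0, 0, 4.784, 4.095, 6.84, 9.66, 6.996, 1.68 → Σ = 34.055
T = 34.055 / 8.805 = 3.867689… → 3.87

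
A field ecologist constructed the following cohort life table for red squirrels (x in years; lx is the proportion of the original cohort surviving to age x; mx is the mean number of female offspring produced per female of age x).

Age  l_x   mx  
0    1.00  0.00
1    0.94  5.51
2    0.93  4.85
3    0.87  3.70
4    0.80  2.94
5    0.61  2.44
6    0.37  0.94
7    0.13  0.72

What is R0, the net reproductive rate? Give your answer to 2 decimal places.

17.19

lx·mx by age: 0, 5.1794, 4.5105, 3.219, 2.352, 1.4884, 0.3478, 0.0936
R0 = Σ lx·mx = 17.1907 → 17.19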